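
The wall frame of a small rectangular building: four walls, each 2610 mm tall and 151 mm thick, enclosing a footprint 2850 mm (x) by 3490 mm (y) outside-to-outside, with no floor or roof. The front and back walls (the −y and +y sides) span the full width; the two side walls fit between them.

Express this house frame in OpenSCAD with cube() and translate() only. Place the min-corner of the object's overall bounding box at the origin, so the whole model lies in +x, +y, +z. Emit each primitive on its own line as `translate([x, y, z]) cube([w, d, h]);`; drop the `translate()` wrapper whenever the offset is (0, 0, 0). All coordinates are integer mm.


cube([2850, 151, 2610]);
translate([0, 3339, 0]) cube([2850, 151, 2610]);
translate([0, 151, 0]) cube([151, 3188, 2610]);
translate([2699, 151, 0]) cube([151, 3188, 2610]);


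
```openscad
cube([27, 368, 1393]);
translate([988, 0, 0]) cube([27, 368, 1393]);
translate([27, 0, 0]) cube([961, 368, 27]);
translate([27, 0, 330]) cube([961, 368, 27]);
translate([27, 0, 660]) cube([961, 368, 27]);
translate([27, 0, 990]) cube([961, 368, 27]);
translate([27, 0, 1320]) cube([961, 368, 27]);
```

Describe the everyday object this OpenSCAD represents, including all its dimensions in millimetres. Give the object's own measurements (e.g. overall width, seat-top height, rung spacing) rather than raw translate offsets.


An open bookshelf. Two side panels, each 27 mm thick, 368 mm deep and 1393 mm tall, stand 1015 mm apart (outside-to-outside). Between them sit 5 shelves, each 27 mm thick and 368 mm deep, spanning the full gap between the sides. The bottom shelf rests on the floor (its underside at z = 0) and the clear gap between one shelf's top and the next shelf's underside is 303 mm.


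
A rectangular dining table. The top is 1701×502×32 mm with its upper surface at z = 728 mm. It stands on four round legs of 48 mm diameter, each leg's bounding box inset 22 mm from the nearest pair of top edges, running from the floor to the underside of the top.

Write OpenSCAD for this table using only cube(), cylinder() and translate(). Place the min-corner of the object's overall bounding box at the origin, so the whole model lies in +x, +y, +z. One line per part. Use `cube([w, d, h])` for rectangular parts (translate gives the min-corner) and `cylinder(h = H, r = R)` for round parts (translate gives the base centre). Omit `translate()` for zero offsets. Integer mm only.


translate([0, 0, 696]) cube([1701, 502, 32]);
translate([46, 46, 0]) cylinder(h = 696, r = 24);
translate([1655, 46, 0]) cylinder(h = 696, r = 24);
translate([46, 456, 0]) cylinder(h = 696, r = 24);
translate([1655, 456, 0]) cylinder(h = 696, r = 24);


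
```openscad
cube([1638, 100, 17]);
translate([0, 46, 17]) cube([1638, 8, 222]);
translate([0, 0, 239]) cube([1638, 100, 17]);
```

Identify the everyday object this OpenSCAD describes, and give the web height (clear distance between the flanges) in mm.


An I-beam. The web height is 222 mm.

Two wide flanges with a thin centred web — an I-beam. Overall 256 mm minus two 17 mm flanges gives a web of 256 − 2·17 = 222 mm.


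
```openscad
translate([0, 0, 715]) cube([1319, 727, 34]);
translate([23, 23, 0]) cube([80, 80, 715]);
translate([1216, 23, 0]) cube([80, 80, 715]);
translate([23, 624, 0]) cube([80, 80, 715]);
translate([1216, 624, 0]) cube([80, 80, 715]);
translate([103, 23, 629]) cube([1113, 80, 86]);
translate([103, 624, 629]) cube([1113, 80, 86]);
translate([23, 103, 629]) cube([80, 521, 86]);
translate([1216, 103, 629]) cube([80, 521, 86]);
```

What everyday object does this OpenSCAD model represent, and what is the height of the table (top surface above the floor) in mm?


A table. The table height is 749 mm.

A 1319×727×34 slab sits at z = 715 on four 80 mm square posts — a table. The top surface is at 715 + 34 = 749 mm.


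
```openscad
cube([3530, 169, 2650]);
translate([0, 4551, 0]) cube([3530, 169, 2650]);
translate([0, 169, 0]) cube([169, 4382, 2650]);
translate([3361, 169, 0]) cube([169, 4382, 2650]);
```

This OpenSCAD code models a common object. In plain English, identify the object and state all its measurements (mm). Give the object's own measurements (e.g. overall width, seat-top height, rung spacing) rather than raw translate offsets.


The wall frame of a small rectangular building: four walls, each 2650 mm tall and 169 mm thick, enclosing a footprint 3530 mm (x) by 4720 mm (y) outside-to-outside, with no floor or roof. The front and back walls (the −y and +y sides) span the full width; the two side walls fit between them.


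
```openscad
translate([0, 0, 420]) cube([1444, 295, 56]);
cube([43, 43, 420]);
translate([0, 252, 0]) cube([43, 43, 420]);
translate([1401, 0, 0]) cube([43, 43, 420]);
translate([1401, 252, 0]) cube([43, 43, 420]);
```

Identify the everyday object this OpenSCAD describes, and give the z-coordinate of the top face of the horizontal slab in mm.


A bench. The seat-top height is 476 mm.

A long slab on four corner posts — a bench. The slab sits at z = 420 with thickness 56, so the top is 420 + 56 = 476 mm.


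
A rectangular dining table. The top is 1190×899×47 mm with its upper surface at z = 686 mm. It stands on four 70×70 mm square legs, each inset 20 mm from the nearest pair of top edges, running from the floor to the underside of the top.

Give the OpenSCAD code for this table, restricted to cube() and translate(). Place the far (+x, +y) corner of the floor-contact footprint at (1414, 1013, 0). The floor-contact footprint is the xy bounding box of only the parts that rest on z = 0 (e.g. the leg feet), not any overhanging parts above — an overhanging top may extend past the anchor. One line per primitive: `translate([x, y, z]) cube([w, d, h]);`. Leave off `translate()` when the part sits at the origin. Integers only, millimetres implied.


translate([244, 134, 639]) cube([1190, 899, 47]);
translate([264, 154, 0]) cube([70, 70, 639]);
translate([1344, 154, 0]) cube([70, 70, 639]);
translate([264, 943, 0]) cube([70, 70, 639]);
translate([1344, 943, 0]) cube([70, 70, 639]);


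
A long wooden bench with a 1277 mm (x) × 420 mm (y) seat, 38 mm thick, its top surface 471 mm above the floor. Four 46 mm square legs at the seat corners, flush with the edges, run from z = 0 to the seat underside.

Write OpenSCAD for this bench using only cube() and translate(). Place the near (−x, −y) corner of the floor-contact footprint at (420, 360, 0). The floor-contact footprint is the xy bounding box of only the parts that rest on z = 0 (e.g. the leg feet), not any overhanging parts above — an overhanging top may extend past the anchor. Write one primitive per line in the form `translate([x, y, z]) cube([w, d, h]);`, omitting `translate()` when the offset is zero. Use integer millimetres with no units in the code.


translate([420, 360, 433]) cube([1277, 420, 38]);
translate([420, 360, 0]) cube([46, 46, 433]);
translate([420, 734, 0]) cube([46, 46, 433]);
translate([1651, 360, 0]) cube([46, 46, 433]);
translate([1651, 734, 0]) cube([46, 46, 433]);


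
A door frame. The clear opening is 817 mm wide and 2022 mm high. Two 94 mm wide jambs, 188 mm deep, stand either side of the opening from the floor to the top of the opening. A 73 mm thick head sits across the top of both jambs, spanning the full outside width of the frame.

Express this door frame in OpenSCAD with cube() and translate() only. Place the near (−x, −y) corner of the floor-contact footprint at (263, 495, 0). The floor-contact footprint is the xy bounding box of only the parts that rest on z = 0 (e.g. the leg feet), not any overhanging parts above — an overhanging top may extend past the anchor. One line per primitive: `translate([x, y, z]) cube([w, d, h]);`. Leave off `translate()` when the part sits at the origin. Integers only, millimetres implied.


translate([263, 495, 0]) cube([94, 188, 2022]);
translate([1174, 495, 0]) cube([94, 188, 2022]);
translate([263, 495, 2022]) cube([1005, 188, 73]);


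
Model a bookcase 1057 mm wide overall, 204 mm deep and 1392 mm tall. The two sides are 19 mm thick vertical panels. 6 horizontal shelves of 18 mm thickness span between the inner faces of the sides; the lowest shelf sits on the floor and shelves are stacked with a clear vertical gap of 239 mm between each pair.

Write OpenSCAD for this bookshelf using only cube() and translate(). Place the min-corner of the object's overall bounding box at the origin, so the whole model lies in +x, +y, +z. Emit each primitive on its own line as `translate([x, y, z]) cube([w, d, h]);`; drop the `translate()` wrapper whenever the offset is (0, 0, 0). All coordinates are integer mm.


cube([19, 204, 1392]);
translate([1038, 0, 0]) cube([19, 204, 1392]);
translate([19, 0, 0]) cube([1019, 204, 18]);
translate([19, 0, 257]) cube([1019, 204, 18]);
translate([19, 0, 514]) cube([1019, 204, 18]);
translate([19, 0, 771]) cube([1019, 204, 18]);
translate([19, 0, 1028]) cube([1019, 204, 18]);
translate([19, 0, 1285]) cube([1019, 204, 18]);


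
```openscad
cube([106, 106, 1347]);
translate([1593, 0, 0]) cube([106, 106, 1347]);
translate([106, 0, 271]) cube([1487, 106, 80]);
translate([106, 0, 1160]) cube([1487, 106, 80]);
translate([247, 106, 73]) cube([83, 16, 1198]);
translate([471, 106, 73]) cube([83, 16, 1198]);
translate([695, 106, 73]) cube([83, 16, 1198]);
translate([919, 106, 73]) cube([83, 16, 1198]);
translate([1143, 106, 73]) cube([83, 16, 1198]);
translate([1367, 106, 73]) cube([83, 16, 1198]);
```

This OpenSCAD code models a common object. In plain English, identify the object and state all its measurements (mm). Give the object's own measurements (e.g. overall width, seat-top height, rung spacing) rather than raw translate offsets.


A fence section. Two 106×106 mm posts, 1347 mm tall, stand on the floor with a clear span of 1487 mm between their inner faces. Two horizontal rails of 106×80 mm section span the gap between the posts with their undersides at z = 271 mm and z = 1160 mm, flush with the posts' −y face. 6 pickets, each 83 mm wide, 16 mm thick and 1198 mm tall, are fixed to the +y face of the rails with their bottoms at z = 73 mm, spaced across the span with a 141 mm gap after the −x post and between neighbouring pickets, with 143 mm left before the +x post.


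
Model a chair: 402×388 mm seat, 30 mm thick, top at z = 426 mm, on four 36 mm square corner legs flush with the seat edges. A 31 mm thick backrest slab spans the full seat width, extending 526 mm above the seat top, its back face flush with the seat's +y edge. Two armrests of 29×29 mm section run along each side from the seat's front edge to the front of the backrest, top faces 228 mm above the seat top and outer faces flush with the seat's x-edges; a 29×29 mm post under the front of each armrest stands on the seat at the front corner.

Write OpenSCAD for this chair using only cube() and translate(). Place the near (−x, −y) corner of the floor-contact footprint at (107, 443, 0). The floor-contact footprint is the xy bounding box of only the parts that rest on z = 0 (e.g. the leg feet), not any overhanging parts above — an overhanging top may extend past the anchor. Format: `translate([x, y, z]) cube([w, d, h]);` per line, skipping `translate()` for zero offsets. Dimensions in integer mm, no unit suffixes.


translate([107, 443, 396]) cube([402, 388, 30]);
translate([107, 443, 0]) cube([36, 36, 396]);
translate([473, 443, 0]) cube([36, 36, 396]);
translate([107, 795, 0]) cube([36, 36, 396]);
translate([473, 795, 0]) cube([36, 36, 396]);
translate([107, 800, 426]) cube([402, 31, 526]);
translate([107, 443, 625]) cube([29, 357, 29]);
translate([480, 443, 625]) cube([29, 357, 29]);
translate([107, 443, 426]) cube([29, 29, 199]);
translate([480, 443, 426]) cube([29, 29, 199]);


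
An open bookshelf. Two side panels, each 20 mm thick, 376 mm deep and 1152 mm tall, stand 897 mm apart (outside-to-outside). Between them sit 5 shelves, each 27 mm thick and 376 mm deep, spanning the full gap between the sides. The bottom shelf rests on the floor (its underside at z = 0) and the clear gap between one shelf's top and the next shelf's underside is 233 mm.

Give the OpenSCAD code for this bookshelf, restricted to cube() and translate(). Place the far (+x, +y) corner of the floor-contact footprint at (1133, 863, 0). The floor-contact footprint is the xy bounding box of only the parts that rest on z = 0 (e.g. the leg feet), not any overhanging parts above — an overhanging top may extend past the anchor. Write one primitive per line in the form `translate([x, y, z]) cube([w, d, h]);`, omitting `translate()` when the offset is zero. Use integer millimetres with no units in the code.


translate([236, 487, 0]) cube([20, 376, 1152]);
translate([1113, 487, 0]) cube([20, 376, 1152]);
translate([256, 487, 0]) cube([857, 376, 27]);
translate([256, 487, 260]) cube([857, 376, 27]);
translate([256, 487, 520]) cube([857, 376, 27]);
translate([256, 487, 780]) cube([857, 376, 27]);
translate([256, 487, 1040]) cube([857, 376, 27]);


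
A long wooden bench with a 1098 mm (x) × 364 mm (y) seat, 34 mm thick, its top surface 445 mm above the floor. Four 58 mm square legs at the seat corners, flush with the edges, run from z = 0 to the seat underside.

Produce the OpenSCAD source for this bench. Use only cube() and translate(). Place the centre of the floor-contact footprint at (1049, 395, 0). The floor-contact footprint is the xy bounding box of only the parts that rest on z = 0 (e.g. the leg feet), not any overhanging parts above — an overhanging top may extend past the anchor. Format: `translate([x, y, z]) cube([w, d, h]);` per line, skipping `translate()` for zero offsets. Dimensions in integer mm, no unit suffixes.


// leg_h = 445 − 34 = 411
translate([500, 213, 411]) cube([1098, 364, 34]);
translate([500, 213, 0]) cube([58, 58, 411]);
translate([500, 519, 0]) cube([58, 58, 411]);
translate([1540, 213, 0]) cube([58, 58, 411]);
translate([1540, 519, 0]) cube([58, 58, 411]);


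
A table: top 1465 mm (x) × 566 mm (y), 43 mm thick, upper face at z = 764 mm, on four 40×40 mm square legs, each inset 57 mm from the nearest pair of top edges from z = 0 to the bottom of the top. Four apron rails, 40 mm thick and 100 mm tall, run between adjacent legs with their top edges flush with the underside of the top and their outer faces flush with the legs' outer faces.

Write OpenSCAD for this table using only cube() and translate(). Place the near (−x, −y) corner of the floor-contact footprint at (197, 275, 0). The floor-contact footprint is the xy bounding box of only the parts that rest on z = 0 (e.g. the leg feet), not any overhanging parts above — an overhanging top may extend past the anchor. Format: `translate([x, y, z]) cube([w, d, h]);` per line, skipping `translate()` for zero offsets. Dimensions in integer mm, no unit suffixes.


// leg_h = 764 - 43 = 721
// apron z = 721 - 100 = 621
translate([140, 218, 721]) cube([1465, 566, 43]);
translate([197, 275, 0]) cube([40, 40, 721]);
translate([1508, 275, 0]) cube([40, 40, 721]);
translate([197, 687, 0]) cube([40, 40, 721]);
translate([1508, 687, 0]) cube([40, 40, 721]);
translate([237, 275, 621]) cube([1271, 40, 100]);
translate([237, 687, 621]) cube([1271, 40, 100]);
translate([197, 315, 621]) cube([40, 372, 100]);
translate([1508, 315, 621]) cube([40, 372, 100]);


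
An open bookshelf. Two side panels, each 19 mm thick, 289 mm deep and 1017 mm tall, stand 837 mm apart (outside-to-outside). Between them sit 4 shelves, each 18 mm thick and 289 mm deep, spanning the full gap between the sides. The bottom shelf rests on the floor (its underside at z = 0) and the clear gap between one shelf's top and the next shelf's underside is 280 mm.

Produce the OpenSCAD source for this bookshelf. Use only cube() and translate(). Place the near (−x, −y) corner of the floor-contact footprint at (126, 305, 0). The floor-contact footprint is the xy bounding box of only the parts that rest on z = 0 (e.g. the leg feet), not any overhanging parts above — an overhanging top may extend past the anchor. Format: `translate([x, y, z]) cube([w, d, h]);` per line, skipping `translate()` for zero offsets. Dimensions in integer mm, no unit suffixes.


translate([126, 305, 0]) cube([19, 289, 1017]);
translate([944, 305, 0]) cube([19, 289, 1017]);
translate([145, 305, 0]) cube([799, 289, 18]);
translate([145, 305, 298]) cube([799, 289, 18]);
translate([145, 305, 596]) cube([799, 289, 18]);
translate([145, 305, 894]) cube([799, 289, 18]);


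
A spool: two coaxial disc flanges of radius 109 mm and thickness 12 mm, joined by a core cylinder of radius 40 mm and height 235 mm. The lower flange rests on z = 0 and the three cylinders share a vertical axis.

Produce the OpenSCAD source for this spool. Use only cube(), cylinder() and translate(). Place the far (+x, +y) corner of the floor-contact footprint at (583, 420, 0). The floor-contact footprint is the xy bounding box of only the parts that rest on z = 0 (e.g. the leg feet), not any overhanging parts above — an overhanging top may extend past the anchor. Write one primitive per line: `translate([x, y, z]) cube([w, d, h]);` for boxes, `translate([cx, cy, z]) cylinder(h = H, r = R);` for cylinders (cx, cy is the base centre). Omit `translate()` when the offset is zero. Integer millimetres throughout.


translate([474, 311, 0]) cylinder(h = 12, r = 109);
translate([474, 311, 12]) cylinder(h = 235, r = 40);
translate([474, 311, 247]) cylinder(h = 12, r = 109);


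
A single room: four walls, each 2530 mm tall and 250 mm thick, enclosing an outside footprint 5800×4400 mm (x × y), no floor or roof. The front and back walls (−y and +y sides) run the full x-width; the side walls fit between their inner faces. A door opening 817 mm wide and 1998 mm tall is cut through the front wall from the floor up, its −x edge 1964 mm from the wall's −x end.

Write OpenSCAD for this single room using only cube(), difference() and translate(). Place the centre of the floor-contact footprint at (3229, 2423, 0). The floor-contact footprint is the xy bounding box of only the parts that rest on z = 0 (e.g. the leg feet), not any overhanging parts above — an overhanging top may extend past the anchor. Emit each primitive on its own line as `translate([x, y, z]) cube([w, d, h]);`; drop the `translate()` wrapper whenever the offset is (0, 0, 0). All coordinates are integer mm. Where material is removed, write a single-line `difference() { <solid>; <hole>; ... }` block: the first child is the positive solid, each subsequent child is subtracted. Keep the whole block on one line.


difference() { translate([329, 223, 0]) cube([5800, 250, 2530]); translate([2293, 223, 0]) cube([817, 250, 1998]); }
translate([329, 4373, 0]) cube([5800, 250, 2530]);
translate([329, 473, 0]) cube([250, 3900, 2530]);
translate([5879, 473, 0]) cube([250, 3900, 2530]);


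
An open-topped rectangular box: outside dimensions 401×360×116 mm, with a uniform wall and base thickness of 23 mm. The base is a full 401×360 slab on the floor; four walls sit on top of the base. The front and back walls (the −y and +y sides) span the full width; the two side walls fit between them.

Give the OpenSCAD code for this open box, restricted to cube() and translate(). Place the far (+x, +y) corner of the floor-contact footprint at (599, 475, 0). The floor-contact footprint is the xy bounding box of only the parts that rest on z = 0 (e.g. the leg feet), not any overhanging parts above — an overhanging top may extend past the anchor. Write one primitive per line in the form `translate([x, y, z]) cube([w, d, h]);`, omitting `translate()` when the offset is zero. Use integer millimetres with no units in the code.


translate([198, 115, 0]) cube([401, 360, 23]);
translate([198, 115, 23]) cube([401, 23, 93]);
translate([198, 452, 23]) cube([401, 23, 93]);
translate([198, 138, 23]) cube([23, 314, 93]);
translate([576, 138, 23]) cube([23, 314, 93]);


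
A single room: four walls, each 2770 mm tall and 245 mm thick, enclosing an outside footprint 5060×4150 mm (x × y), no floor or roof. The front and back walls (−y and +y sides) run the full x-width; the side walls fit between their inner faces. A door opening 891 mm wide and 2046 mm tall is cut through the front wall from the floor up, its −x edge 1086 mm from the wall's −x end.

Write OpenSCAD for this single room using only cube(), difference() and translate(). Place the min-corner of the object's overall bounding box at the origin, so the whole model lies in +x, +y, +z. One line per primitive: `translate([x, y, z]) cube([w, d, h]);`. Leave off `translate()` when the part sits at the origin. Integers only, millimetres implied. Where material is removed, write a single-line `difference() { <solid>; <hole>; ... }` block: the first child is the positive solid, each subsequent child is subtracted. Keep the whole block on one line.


difference() { cube([5060, 245, 2770]); translate([1086, 0, 0]) cube([891, 245, 2046]); }
translate([0, 3905, 0]) cube([5060, 245, 2770]);
translate([0, 245, 0]) cube([245, 3660, 2770]);
translate([4815, 245, 0]) cube([245, 3660, 2770]);


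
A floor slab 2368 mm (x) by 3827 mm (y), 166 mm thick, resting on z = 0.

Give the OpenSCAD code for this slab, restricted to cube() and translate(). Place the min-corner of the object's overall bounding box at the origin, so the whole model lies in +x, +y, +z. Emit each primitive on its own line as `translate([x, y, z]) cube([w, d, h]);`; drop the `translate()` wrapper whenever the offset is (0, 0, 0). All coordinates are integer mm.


cube([2368, 3827, 166]);


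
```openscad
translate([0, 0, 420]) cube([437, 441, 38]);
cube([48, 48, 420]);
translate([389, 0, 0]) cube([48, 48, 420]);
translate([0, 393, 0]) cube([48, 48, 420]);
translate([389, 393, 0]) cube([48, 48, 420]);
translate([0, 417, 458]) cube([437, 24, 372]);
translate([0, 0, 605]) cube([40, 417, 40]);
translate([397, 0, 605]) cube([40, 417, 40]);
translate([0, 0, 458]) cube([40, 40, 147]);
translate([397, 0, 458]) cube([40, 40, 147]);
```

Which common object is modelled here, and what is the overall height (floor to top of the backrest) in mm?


A chair. The overall height is 830 mm.

A slab on four corner posts with a tall panel at the back — a chair. The seat slab sits at z = 420 with thickness 38, and the 372 mm backrest starts at the seat top, so the overall height is 420 + 38 + 372 = 830 mm.


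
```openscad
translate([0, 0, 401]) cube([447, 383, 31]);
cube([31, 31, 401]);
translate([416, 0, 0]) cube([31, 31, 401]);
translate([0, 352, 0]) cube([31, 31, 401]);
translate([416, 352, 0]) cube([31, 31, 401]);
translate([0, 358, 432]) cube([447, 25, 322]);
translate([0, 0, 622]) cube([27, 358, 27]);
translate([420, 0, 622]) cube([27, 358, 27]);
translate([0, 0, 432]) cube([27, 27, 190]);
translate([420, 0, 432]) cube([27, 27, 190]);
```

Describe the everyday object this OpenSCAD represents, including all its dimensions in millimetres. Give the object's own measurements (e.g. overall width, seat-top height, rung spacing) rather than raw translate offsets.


A chair. The seat is a 447×383×31 mm slab with its top at z = 432 mm, on four 31×31 mm corner legs (flush with the seat edges, standing on z = 0). A flat backrest 25 mm thick, 322 mm tall, spans the full seat width and rises from the seat top along its +y edge, rear face flush with the rear of the seat. Two armrests of 27×27 mm section run along each side from the seat's front edge to the front of the backrest, top faces 217 mm above the seat top and outer faces flush with the seat's x-edges; a 27×27 mm post under the front of each armrest stands on the seat at the front corner.


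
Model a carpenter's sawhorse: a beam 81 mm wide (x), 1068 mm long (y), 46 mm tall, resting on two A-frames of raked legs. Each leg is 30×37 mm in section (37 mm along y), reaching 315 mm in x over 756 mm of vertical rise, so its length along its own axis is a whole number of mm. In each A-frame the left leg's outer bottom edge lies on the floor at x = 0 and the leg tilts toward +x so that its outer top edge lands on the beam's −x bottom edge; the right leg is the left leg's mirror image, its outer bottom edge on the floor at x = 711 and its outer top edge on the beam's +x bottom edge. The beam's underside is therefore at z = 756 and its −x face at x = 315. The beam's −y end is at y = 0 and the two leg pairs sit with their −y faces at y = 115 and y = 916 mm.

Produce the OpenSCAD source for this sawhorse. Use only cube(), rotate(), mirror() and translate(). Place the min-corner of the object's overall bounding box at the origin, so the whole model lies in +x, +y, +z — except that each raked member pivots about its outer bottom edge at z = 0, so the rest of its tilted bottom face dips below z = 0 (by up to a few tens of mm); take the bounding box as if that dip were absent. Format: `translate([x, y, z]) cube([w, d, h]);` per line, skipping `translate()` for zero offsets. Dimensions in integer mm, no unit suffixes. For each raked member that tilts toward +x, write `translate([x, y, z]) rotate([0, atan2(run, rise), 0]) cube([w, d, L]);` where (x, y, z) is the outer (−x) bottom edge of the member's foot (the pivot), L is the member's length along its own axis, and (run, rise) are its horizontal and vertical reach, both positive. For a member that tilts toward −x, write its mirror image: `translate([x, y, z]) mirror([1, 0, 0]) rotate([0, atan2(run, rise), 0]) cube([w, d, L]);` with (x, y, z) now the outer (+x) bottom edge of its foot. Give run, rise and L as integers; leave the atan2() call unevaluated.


translate([315, 0, 756]) cube([81, 1068, 46]);
translate([0, 115, 0]) rotate([0, atan2(315, 756), 0]) cube([30, 37, 819]);
translate([711, 115, 0]) mirror([1, 0, 0]) rotate([0, atan2(315, 756), 0]) cube([30, 37, 819]);
translate([0, 916, 0]) rotate([0, atan2(315, 756), 0]) cube([30, 37, 819]);
translate([711, 916, 0]) mirror([1, 0, 0]) rotate([0, atan2(315, 756), 0]) cube([30, 37, 819]);


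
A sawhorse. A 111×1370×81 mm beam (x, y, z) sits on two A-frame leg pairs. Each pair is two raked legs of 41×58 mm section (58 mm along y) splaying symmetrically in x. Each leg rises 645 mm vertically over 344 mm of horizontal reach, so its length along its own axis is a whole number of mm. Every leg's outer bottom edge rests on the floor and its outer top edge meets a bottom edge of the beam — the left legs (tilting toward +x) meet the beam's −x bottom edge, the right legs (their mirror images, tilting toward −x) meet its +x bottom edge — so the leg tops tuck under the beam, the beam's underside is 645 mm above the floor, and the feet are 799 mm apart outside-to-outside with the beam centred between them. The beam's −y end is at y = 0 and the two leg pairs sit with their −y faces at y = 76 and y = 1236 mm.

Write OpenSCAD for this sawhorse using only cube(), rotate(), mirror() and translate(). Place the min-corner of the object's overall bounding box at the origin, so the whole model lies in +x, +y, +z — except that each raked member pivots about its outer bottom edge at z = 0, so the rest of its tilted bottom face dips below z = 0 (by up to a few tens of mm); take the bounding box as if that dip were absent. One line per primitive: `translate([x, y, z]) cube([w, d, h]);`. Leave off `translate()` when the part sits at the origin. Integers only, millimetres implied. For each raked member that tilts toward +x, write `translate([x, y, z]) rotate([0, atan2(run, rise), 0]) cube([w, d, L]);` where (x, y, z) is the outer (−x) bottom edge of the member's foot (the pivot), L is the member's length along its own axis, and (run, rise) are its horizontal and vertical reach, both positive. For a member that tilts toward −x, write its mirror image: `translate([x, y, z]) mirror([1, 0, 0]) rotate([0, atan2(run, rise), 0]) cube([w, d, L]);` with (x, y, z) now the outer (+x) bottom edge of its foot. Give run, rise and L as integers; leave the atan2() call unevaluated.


translate([344, 0, 645]) cube([111, 1370, 81]);
translate([0, 76, 0]) rotate([0, atan2(344, 645), 0]) cube([41, 58, 731]);
translate([799, 76, 0]) mirror([1, 0, 0]) rotate([0, atan2(344, 645), 0]) cube([41, 58, 731]);
translate([0, 1236, 0]) rotate([0, atan2(344, 645), 0]) cube([41, 58, 731]);
translate([799, 1236, 0]) mirror([1, 0, 0]) rotate([0, atan2(344, 645), 0]) cube([41, 58, 731]);


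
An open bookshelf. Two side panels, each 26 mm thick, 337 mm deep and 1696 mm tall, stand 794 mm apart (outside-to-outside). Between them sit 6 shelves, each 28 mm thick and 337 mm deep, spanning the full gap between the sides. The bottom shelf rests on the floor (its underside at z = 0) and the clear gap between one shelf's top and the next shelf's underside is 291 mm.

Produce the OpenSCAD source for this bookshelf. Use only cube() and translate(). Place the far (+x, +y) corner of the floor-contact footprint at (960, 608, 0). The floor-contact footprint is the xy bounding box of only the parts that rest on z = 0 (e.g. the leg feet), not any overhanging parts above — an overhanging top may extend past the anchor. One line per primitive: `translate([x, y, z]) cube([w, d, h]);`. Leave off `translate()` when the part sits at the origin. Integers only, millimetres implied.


translate([166, 271, 0]) cube([26, 337, 1696]);
translate([934, 271, 0]) cube([26, 337, 1696]);
translate([192, 271, 0]) cube([742, 337, 28]);
translate([192, 271, 319]) cube([742, 337, 28]);
translate([192, 271, 638]) cube([742, 337, 28]);
translate([192, 271, 957]) cube([742, 337, 28]);
translate([192, 271, 1276]) cube([742, 337, 28]);
translate([192, 271, 1595]) cube([742, 337, 28]);


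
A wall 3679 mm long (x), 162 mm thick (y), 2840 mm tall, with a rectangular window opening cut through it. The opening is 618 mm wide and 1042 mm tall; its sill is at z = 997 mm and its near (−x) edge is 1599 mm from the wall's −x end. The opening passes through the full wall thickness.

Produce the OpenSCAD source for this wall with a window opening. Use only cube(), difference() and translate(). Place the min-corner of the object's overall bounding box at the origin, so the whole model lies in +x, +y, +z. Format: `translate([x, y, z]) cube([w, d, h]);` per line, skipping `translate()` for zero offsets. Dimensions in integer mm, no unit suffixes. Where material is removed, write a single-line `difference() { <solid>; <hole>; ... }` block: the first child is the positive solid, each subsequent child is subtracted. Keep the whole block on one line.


difference() { cube([3679, 162, 2840]); translate([1599, 0, 997]) cube([618, 162, 1042]); }


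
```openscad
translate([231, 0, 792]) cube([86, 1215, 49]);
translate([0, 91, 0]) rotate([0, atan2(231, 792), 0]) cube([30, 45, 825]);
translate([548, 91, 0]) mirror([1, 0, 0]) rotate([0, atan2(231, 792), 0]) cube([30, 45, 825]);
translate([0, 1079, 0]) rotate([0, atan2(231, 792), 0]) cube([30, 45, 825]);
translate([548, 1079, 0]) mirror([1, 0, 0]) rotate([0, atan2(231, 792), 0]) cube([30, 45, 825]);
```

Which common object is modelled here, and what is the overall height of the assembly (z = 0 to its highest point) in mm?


A sawhorse. The overall height is 841 mm.

A beam across two mirrored pairs of raked legs — a sawhorse. The beam's underside is at z = 792 (matching the legs' vertical rise in atan2(231, 792)) and the beam is 49 mm tall, so its top is at 792 + 49 = 841 mm. The raked legs top out at the beam's underside, so that is the highest point.


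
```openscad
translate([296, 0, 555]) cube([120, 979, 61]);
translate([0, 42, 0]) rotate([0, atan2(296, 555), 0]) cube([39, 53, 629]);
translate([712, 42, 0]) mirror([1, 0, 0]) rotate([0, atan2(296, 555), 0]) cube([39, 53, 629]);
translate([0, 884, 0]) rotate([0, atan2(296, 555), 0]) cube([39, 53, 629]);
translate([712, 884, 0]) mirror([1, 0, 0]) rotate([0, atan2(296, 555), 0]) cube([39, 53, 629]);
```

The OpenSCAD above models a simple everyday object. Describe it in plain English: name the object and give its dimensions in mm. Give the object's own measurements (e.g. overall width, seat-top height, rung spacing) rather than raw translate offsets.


A sawhorse. A 120×979×61 mm beam (x, y, z) sits on two A-frame leg pairs. Each pair is two raked legs of 39×53 mm section (53 mm along y) splaying symmetrically in x. Each leg rises 555 mm vertically over 296 mm of horizontal reach and is 629 mm long along its own axis. Every leg's outer bottom edge rests on the floor and its outer top edge meets a bottom edge of the beam — the left legs (tilting toward +x) meet the beam's −x bottom edge, the right legs (their mirror images, tilting toward −x) meet its +x bottom edge — so the leg tops tuck under the beam, the beam's underside is 555 mm above the floor, and the feet are 712 mm apart outside-to-outside with the beam centred between them. The two leg pairs are set in 42 mm from either end of the beam.


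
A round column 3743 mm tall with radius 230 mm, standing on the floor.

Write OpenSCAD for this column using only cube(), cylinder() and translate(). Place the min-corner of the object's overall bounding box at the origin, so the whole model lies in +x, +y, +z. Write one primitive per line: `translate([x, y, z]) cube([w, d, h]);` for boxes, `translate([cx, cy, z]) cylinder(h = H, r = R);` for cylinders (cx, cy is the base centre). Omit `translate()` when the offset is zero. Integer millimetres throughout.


translate([230, 230, 0]) cylinder(h = 3743, r = 230);


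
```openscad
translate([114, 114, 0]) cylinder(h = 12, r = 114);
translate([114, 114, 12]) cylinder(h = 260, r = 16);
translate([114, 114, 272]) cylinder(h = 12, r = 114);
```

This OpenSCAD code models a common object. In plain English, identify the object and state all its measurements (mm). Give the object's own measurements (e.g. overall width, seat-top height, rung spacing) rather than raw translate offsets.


A spool: two coaxial disc flanges of radius 114 mm and thickness 12 mm, joined by a core cylinder of radius 16 mm and height 260 mm. The lower flange rests on z = 0 and the three cylinders share a vertical axis.


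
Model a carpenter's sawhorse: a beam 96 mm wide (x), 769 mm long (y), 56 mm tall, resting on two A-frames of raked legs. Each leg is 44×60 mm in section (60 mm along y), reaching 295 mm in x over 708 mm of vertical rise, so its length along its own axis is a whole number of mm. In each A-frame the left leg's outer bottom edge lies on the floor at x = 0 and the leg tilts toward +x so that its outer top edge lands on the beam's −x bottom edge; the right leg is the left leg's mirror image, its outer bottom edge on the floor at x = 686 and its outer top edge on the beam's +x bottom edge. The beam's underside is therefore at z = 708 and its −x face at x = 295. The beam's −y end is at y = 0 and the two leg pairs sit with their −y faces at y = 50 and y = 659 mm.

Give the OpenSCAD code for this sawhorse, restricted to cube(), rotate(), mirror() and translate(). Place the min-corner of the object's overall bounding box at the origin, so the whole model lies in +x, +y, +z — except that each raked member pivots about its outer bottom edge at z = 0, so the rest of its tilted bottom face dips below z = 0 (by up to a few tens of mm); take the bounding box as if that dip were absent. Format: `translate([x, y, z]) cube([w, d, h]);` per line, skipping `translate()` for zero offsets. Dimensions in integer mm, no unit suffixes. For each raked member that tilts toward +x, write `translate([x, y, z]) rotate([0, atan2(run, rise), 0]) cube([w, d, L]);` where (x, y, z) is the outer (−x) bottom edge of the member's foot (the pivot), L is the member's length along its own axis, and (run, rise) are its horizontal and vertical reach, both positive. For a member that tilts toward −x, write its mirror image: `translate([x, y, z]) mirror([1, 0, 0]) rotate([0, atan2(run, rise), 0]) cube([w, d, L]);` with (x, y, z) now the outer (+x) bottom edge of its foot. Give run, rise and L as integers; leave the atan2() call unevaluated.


translate([295, 0, 708]) cube([96, 769, 56]);
translate([0, 50, 0]) rotate([0, atan2(295, 708), 0]) cube([44, 60, 767]);
translate([686, 50, 0]) mirror([1, 0, 0]) rotate([0, atan2(295, 708), 0]) cube([44, 60, 767]);
translate([0, 659, 0]) rotate([0, atan2(295, 708), 0]) cube([44, 60, 767]);
translate([686, 659, 0]) mirror([1, 0, 0]) rotate([0, atan2(295, 708), 0]) cube([44, 60, 767]);


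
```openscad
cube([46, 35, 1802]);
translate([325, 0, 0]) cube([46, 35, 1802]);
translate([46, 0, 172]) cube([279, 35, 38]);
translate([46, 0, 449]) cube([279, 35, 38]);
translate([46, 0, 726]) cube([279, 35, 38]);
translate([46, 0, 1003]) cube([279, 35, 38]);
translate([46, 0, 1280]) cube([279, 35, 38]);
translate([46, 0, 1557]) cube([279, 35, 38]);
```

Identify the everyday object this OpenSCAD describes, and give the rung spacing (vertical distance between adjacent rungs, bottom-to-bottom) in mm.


A ladder. The rung spacing is 277 mm.

Two tall 46×35 posts with 6 short bars between them — a ladder. Adjacent rungs sit at z = 172 and z = 449, so the spacing is 449 − 172 = 277 mm.


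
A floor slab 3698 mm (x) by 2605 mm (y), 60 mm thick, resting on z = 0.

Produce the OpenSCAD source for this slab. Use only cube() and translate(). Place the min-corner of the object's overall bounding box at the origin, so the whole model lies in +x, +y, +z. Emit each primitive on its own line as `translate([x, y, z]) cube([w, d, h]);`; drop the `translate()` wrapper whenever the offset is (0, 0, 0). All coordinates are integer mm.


cube([3698, 2605, 60]);


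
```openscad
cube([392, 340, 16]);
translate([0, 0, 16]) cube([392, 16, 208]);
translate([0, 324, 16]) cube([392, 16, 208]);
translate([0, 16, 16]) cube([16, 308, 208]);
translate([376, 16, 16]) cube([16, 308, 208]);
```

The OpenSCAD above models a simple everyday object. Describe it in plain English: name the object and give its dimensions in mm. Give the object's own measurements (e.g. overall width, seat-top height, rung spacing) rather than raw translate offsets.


An open-topped rectangular box: outside dimensions 392×340×224 mm, with a uniform wall and base thickness of 16 mm. The base is a full 392×340 slab on the floor; four walls sit on top of the base. The front and back walls (the −y and +y sides) span the full width; the two side walls fit between them.


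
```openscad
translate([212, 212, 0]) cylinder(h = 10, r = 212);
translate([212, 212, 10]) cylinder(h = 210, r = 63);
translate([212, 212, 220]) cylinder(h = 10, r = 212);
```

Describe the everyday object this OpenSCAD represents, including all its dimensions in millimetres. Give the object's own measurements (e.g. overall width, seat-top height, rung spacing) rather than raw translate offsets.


A spool: two coaxial disc flanges of radius 212 mm and thickness 10 mm, joined by a core cylinder of radius 63 mm and height 210 mm. The lower flange rests on z = 0 and the three cylinders share a vertical axis.


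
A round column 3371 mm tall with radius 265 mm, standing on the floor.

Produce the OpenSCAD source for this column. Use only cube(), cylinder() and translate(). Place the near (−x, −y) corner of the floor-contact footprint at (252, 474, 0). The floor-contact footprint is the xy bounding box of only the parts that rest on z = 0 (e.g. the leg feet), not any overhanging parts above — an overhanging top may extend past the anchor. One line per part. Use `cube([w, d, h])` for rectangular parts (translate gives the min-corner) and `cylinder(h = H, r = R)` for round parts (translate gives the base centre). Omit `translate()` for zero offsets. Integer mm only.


translate([517, 739, 0]) cylinder(h = 3371, r = 265);


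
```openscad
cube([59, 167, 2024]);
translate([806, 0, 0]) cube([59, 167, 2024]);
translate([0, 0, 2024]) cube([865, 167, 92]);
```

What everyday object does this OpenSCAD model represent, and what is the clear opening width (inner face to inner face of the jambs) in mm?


A door frame. The clear opening width is 747 mm.

Two 2024 mm tall posts with a header on top — a door frame. The left jamb is 59 mm wide at x = 0; the right jamb starts at x = 806. The clear opening is 806 − 59 = 747 mm.
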